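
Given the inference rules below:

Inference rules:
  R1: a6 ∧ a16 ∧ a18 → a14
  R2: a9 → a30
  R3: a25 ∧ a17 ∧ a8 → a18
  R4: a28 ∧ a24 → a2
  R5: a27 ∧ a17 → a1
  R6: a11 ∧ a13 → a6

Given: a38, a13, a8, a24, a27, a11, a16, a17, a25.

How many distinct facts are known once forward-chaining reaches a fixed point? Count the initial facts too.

Round 1: R3 [a25 ∧ a17 ∧ a8 → a18]; R5 [a27 ∧ a17 → a1]; R6 [a11 ∧ a13 → a6]. New: a18, a1, a6.
Round 2: R1 [a6 ∧ a16 ∧ a18 → a14]. New: a14.
Closure: {a1, a11, a13, a14, a16, a17, a18, a24, a25, a27, a38, a6, a8} — 13 facts.

13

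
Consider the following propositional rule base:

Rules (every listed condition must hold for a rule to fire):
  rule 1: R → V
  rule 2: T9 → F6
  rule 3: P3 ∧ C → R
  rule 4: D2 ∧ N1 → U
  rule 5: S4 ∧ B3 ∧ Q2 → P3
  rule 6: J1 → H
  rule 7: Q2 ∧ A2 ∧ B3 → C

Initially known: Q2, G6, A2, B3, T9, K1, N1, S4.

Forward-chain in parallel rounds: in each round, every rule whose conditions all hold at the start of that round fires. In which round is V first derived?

Round 1: rule 2 [T9 → F6]; rule 5 [S4 ∧ B3 ∧ Q2 → P3]; rule 7 [Q2 ∧ A2 ∧ B3 → C]. New: F6, P3, C.
Round 2: rule 3 [P3 ∧ C → R]. New: R.
Round 3: rule 1 [R → V]. New: V.
V first appears in round 3.

3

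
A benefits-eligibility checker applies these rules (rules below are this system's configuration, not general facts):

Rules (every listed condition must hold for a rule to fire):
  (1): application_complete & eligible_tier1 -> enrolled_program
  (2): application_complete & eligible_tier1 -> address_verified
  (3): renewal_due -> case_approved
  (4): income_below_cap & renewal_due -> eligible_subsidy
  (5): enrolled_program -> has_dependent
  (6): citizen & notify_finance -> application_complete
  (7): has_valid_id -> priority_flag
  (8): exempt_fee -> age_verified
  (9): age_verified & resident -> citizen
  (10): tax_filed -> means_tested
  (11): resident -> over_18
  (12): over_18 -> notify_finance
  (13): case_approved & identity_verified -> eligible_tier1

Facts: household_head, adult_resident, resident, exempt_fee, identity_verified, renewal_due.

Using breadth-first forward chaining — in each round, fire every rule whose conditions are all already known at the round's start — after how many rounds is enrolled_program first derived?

4

[1] (3) [renewal_due -> case_approved]; (8) [exempt_fee -> age_verified]; (11) [resident -> over_18]. ⇒ new: case_approved, age_verified, over_18.
[2] (9) [age_verified & resident -> citizen]; (12) [over_18 -> notify_finance]; (13) [case_approved & identity_verified -> eligible_tier1]. ⇒ new: citizen, notify_finance, eligible_tier1.
[3] (6) [citizen & notify_finance -> application_complete]. ⇒ new: application_complete.
[4] (1) [application_complete & eligible_tier1 -> enrolled_program]; (2) [application_complete & eligible_tier1 -> address_verified]. ⇒ new: enrolled_program, address_verified.
enrolled_program first appears in round 4.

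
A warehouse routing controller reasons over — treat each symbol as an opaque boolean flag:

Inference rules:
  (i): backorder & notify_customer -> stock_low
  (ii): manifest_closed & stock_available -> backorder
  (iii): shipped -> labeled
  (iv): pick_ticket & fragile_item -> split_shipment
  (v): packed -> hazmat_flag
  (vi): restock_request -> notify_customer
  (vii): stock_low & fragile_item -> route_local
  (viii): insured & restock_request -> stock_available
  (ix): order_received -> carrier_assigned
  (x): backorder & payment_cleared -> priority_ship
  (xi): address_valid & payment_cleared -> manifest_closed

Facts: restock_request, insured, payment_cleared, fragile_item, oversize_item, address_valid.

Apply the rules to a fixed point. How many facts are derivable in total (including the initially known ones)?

13

Round 1 — (vi), (viii), (xi), derive notify_customer, stock_available, manifest_closed.
Round 2 — (ii), derive backorder.
Round 3 — (i), (x), derive stock_low, priority_ship.
Round 4 — (vii), derive route_local.
Closure: {address_valid, backorder, fragile_item, insured, manifest_closed, notify_customer, oversize_item, payment_cleared, priority_ship, restock_request, route_local, stock_available, stock_low} — 13 facts.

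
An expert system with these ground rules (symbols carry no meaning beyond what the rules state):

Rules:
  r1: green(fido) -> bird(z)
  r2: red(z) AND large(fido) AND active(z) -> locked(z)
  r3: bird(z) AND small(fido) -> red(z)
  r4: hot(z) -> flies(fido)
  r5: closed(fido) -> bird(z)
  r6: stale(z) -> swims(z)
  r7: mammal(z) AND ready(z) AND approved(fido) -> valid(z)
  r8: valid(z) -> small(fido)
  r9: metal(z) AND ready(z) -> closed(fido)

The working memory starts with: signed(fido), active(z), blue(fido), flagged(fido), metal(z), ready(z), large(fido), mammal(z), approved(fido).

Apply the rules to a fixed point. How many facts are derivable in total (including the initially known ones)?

Round 1: r7 [mammal(z) AND ready(z) AND approved(fido) -> valid(z)]; r9 [metal(z) AND ready(z) -> closed(fido)]. New: valid(z), closed(fido).
Round 2: r5 [closed(fido) -> bird(z)]; r8 [valid(z) -> small(fido)]. New: bird(z), small(fido).
Round 3: r3 [bird(z) AND small(fido) -> red(z)]. New: red(z).
Round 4: r2 [red(z) AND large(fido) AND active(z) -> locked(z)]. New: locked(z).
Closure: {active(z), approved(fido), bird(z), blue(fido), closed(fido), flagged(fido), large(fido), locked(z), mammal(z), metal(z), ready(z), red(z), signed(fido), small(fido), valid(z)} — 15 facts.

15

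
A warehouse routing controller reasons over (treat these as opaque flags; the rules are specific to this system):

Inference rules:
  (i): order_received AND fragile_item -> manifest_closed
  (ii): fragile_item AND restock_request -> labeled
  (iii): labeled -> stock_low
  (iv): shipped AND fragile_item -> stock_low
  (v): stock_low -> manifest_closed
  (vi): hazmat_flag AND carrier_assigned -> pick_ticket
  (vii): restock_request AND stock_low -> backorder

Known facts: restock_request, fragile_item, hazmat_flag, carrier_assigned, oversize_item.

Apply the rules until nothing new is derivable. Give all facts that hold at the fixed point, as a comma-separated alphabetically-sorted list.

backorder, carrier_assigned, fragile_item, hazmat_flag, labeled, manifest_closed, oversize_item, pick_ticket, restock_request, stock_low

[1] (ii) [fragile_item AND restock_request -> labeled]; (vi) [hazmat_flag AND carrier_assigned -> pick_ticket]. ⇒ new: labeled, pick_ticket.
[2] (iii) [labeled -> stock_low]. ⇒ new: stock_low.
[3] (v) [stock_low -> manifest_closed]; (vii) [restock_request AND stock_low -> backorder]. ⇒ new: manifest_closed, backorder.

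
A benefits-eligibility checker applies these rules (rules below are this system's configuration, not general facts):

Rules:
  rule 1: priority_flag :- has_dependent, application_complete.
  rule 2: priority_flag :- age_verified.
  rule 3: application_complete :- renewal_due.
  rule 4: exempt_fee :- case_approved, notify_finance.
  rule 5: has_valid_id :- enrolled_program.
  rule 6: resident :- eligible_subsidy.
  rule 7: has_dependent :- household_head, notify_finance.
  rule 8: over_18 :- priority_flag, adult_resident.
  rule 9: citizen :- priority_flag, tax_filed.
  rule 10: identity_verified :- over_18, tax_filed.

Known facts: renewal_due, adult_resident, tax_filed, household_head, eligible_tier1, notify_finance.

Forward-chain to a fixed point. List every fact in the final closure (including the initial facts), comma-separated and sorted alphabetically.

Round 1 fires rule 3, rule 7, giving application_complete, has_dependent.
Round 2 fires rule 1, giving priority_flag.
Round 3 fires rule 8, rule 9, giving over_18, citizen.
Round 4 fires rule 10, giving identity_verified.

adult_resident, application_complete, citizen, eligible_tier1, has_dependent, household_head, identity_verified, notify_finance, over_18, priority_flag, renewal_due, tax_filed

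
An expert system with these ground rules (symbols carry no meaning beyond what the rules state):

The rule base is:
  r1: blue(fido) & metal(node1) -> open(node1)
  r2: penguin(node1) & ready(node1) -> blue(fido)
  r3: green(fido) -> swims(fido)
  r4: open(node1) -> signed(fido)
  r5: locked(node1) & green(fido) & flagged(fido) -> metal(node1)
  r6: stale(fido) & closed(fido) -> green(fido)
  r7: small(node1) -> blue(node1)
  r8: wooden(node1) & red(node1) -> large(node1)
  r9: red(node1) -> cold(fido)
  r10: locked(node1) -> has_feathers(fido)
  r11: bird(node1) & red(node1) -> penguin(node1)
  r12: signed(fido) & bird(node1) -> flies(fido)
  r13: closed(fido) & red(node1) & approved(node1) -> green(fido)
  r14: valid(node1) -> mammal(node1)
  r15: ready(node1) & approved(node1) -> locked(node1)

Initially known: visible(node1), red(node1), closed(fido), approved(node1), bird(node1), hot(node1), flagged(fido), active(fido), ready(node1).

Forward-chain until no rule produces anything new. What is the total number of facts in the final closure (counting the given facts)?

20

[1] r9 [red(node1) -> cold(fido)]; r11 [bird(node1) & red(node1) -> penguin(node1)]; r13 [closed(fido) & red(node1) & approved(node1) -> green(fido)]; r15 [ready(node1) & approved(node1) -> locked(node1)]. ⇒ new: cold(fido), penguin(node1), green(fido), locked(node1).
[2] r2 [penguin(node1) & ready(node1) -> blue(fido)]; r3 [green(fido) -> swims(fido)]; r5 [locked(node1) & green(fido) & flagged(fido) -> metal(node1)]; r10 [locked(node1) -> has_feathers(fido)]. ⇒ new: blue(fido), swims(fido), metal(node1), has_feathers(fido).
[3] r1 [blue(fido) & metal(node1) -> open(node1)]. ⇒ new: open(node1).
[4] r4 [open(node1) -> signed(fido)]. ⇒ new: signed(fido).
[5] r12 [signed(fido) & bird(node1) -> flies(fido)]. ⇒ new: flies(fido).
Closure: {active(fido), approved(node1), bird(node1), blue(fido), closed(fido), cold(fido), flagged(fido), flies(fido), green(fido), has_feathers(fido), hot(node1), locked(node1), metal(node1), open(node1), penguin(node1), ready(node1), red(node1), signed(fido), swims(fido), visible(node1)} — 20 facts.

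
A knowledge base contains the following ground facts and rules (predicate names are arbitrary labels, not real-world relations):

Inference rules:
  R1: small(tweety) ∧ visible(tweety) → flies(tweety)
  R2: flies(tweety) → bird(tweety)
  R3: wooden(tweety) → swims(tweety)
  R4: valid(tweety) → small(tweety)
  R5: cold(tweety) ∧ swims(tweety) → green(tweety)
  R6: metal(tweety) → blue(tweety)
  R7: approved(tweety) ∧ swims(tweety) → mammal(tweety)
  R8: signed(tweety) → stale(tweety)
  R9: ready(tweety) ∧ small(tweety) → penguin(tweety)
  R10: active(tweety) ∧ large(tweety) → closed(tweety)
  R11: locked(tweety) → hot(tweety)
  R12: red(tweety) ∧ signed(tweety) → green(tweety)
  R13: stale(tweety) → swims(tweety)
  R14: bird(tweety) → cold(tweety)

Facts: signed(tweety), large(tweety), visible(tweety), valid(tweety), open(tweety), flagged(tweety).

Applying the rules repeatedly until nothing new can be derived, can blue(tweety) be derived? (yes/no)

no

Round 1 fires R4, R8, giving small(tweety), stale(tweety).
Round 2 fires R1, R13, giving flies(tweety), swims(tweety).
Round 3 fires R2, giving bird(tweety).
Round 4 fires R14, giving cold(tweety).
Round 5 fires R5, giving green(tweety).
Fixed point reached. blue(tweety) is concluded only by R6; R6 needs metal(tweety) (never derived).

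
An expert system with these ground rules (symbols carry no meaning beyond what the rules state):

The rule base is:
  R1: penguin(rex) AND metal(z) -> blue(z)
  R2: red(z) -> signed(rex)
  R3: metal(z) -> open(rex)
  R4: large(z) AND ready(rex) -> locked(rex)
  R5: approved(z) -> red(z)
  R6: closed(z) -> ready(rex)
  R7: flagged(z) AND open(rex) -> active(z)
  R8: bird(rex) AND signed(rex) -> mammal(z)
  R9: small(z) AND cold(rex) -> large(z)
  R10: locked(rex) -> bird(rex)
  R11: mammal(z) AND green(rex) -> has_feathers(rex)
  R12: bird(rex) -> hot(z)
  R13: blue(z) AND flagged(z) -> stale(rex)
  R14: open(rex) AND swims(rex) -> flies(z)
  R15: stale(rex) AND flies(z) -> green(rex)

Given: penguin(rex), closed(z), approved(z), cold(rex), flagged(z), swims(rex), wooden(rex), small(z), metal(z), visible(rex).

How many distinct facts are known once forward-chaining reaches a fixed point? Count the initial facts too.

[1] R1 [penguin(rex) AND metal(z) -> blue(z)]; R3 [metal(z) -> open(rex)]; R5 [approved(z) -> red(z)]; R6 [closed(z) -> ready(rex)]; R9 [small(z) AND cold(rex) -> large(z)]. ⇒ new: blue(z), open(rex), red(z), ready(rex), large(z).
[2] R2 [red(z) -> signed(rex)]; R4 [large(z) AND ready(rex) -> locked(rex)]; R7 [flagged(z) AND open(rex) -> active(z)]; R13 [blue(z) AND flagged(z) -> stale(rex)]; R14 [open(rex) AND swims(rex) -> flies(z)]. ⇒ new: signed(rex), locked(rex), active(z), stale(rex), flies(z).
[3] R10 [locked(rex) -> bird(rex)]; R15 [stale(rex) AND flies(z) -> green(rex)]. ⇒ new: bird(rex), green(rex).
[4] R8 [bird(rex) AND signed(rex) -> mammal(z)]; R12 [bird(rex) -> hot(z)]. ⇒ new: mammal(z), hot(z).
[5] R11 [mammal(z) AND green(rex) -> has_feathers(rex)]. ⇒ new: has_feathers(rex).
Closure: {active(z), approved(z), bird(rex), blue(z), closed(z), cold(rex), flagged(z), flies(z), green(rex), has_feathers(rex), hot(z), large(z), locked(rex), mammal(z), metal(z), open(rex), penguin(rex), ready(rex), red(z), signed(rex), small(z), stale(rex), swims(rex), visible(rex), wooden(rex)} — 25 facts.

25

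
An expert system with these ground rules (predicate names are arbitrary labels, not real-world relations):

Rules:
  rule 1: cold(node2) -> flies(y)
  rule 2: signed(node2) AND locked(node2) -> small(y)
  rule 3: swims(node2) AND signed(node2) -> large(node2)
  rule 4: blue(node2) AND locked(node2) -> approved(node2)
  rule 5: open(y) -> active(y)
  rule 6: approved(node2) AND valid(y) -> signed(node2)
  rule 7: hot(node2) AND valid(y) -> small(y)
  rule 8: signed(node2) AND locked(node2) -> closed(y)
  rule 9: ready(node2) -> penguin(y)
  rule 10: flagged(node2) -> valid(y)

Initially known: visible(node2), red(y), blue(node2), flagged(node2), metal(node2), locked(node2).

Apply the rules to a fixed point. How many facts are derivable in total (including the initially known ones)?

Round 1 fires rule 4, rule 10, giving approved(node2), valid(y).
Round 2 fires rule 6, giving signed(node2).
Round 3 fires rule 2, rule 8, giving small(y), closed(y).
Closure: {approved(node2), blue(node2), closed(y), flagged(node2), locked(node2), metal(node2), red(y), signed(node2), small(y), valid(y), visible(node2)} — 11 facts.

11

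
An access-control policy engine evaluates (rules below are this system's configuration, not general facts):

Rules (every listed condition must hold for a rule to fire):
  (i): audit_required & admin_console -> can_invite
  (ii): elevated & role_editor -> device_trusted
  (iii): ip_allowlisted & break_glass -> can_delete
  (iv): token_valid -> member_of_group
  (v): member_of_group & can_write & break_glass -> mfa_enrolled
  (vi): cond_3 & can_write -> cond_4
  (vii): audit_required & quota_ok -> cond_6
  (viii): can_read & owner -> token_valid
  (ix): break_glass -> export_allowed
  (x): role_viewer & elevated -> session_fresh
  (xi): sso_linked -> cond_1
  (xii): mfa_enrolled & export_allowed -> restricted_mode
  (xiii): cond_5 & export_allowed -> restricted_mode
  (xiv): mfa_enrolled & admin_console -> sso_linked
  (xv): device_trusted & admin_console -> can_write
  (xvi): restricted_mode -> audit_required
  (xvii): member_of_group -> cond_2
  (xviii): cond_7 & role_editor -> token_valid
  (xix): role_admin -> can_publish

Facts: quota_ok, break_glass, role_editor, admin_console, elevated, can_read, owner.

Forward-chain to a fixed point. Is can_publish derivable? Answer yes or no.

no

Round 1 — (ii), (viii), (ix), derive device_trusted, token_valid, export_allowed.
Round 2 — (iv), (xv), derive member_of_group, can_write.
Round 3 — (v), (xvii), derive mfa_enrolled, cond_2.
Round 4 — (xii), (xiv), derive restricted_mode, sso_linked.
Round 5 — (xi), (xvi), derive cond_1, audit_required.
Round 6 — (i), (vii), derive can_invite, cond_6.
Fixed point reached. can_publish is concluded only by (xix); (xix) needs role_admin (never derived).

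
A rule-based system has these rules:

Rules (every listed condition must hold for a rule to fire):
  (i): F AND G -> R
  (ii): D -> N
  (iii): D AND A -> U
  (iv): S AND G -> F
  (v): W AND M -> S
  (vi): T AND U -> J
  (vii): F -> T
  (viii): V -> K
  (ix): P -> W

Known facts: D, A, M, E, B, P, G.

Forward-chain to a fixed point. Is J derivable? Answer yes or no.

Round 1: (ii) [D -> N]; (iii) [D AND A -> U]; (ix) [P -> W]. Adds N, U, W.
Round 2: (v) [W AND M -> S]. Adds S.
Round 3: (iv) [S AND G -> F]. Adds F.
Round 4: (i) [F AND G -> R]; (vii) [F -> T]. Adds R, T.
Round 5: (vi) [T AND U -> J]. Adds J.
J appears in round 5, so it is derivable.

yes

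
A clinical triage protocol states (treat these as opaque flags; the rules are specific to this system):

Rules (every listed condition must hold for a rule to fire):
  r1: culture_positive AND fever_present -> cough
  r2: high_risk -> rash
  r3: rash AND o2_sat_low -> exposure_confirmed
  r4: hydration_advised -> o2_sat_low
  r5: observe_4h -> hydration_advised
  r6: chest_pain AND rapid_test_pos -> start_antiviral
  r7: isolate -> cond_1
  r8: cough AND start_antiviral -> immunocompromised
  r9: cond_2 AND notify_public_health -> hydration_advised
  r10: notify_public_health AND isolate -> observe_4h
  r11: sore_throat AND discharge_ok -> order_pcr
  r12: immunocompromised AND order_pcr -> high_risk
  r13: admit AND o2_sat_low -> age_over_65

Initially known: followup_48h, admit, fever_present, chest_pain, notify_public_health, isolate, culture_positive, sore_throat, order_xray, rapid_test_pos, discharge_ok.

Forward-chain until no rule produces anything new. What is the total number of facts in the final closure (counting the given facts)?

23

Round 1: r1 [culture_positive AND fever_present -> cough]; r6 [chest_pain AND rapid_test_pos -> start_antiviral]; r7 [isolate -> cond_1]; r10 [notify_public_health AND isolate -> observe_4h]; r11 [sore_throat AND discharge_ok -> order_pcr]. Adds cough, start_antiviral, cond_1, observe_4h, order_pcr.
Round 2: r5 [observe_4h -> hydration_advised]; r8 [cough AND start_antiviral -> immunocompromised]. Adds hydration_advised, immunocompromised.
Round 3: r4 [hydration_advised -> o2_sat_low]; r12 [immunocompromised AND order_pcr -> high_risk]. Adds o2_sat_low, high_risk.
Round 4: r2 [high_risk -> rash]; r13 [admit AND o2_sat_low -> age_over_65]. Adds rash, age_over_65.
Round 5: r3 [rash AND o2_sat_low -> exposure_confirmed]. Adds exposure_confirmed.
Closure: {admit, age_over_65, chest_pain, cond_1, cough, culture_positive, discharge_ok, exposure_confirmed, fever_present, followup_48h, high_risk, hydration_advised, immunocompromised, isolate, notify_public_health, o2_sat_low, observe_4h, order_pcr, order_xray, rapid_test_pos, rash, sore_throat, start_antiviral} — 23 facts.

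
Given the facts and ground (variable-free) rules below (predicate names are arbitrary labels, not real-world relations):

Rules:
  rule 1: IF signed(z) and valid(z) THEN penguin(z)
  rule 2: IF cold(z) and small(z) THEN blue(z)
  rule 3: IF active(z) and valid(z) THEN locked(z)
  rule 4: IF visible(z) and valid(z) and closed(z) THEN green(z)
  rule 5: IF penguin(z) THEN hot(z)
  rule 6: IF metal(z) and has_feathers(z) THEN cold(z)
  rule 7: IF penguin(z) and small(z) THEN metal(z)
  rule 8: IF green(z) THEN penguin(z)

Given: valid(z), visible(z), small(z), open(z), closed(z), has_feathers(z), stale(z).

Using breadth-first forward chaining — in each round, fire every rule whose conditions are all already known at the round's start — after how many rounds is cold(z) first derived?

4

Round 1 fires rule 4, giving green(z).
Round 2 fires rule 8, giving penguin(z).
Round 3 fires rule 5, rule 7, giving hot(z), metal(z).
Round 4 fires rule 6, giving cold(z).
cold(z) first appears in round 4.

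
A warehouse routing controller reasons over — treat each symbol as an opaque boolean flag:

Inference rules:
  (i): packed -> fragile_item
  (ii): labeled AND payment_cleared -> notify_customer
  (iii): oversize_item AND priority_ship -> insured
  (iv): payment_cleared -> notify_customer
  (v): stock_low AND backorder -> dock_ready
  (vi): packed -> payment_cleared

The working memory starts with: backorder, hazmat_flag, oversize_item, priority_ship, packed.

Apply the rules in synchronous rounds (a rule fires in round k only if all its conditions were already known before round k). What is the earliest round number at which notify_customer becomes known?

Round 1 fires (i), (iii), (vi), giving fragile_item, insured, payment_cleared.
Round 2 fires (iv), giving notify_customer.
notify_customer first appears in round 2.

2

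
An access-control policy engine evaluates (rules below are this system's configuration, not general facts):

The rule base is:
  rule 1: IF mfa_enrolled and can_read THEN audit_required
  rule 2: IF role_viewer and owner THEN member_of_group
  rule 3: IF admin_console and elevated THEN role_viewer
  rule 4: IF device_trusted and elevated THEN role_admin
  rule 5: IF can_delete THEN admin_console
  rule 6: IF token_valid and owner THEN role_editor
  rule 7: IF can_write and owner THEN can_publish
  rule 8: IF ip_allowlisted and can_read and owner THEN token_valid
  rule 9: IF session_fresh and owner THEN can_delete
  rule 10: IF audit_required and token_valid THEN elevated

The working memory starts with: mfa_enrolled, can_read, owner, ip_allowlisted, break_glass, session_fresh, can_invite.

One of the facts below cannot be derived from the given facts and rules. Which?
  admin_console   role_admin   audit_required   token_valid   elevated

Round 1 fires rule 1, rule 8, rule 9, giving audit_required, token_valid, can_delete.
Round 2 fires rule 5, rule 6, rule 10, giving admin_console, role_editor, elevated.
Round 3 fires rule 3, giving role_viewer.
Round 4 fires rule 2, giving member_of_group.
Derived: admin_console (round 2), token_valid (round 1), elevated (round 2), audit_required (round 1). role_admin never appears in any round.

role_admin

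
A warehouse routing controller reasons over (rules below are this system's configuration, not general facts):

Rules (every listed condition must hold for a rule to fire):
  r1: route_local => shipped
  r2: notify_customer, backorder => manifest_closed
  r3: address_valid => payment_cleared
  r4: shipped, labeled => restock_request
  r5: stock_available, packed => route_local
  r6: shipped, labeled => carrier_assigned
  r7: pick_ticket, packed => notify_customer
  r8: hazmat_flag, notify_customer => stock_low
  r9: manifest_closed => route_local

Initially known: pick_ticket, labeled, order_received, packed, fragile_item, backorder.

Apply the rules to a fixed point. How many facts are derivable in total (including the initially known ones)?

12

Round 1 fires r7, giving notify_customer.
Round 2 fires r2, giving manifest_closed.
Round 3 fires r9, giving route_local.
Round 4 fires r1, giving shipped.
Round 5 fires r4, r6, giving restock_request, carrier_assigned.
Closure: {backorder, carrier_assigned, fragile_item, labeled, manifest_closed, notify_customer, order_received, packed, pick_ticket, restock_request, route_local, shipped} — 12 facts.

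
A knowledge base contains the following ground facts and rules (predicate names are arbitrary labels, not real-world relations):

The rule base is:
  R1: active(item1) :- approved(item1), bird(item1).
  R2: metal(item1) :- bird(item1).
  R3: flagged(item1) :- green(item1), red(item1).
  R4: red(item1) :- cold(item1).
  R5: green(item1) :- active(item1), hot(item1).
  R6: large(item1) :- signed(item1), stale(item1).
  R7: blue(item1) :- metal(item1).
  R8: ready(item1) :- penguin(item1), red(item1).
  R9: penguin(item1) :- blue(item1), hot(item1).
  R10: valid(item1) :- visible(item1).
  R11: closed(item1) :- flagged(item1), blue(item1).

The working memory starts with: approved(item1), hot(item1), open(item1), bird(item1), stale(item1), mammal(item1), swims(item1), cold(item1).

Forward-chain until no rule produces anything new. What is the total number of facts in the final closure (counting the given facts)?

Round 1: R1 [active(item1) :- approved(item1), bird(item1).]; R2 [metal(item1) :- bird(item1).]; R4 [red(item1) :- cold(item1).]. Adds active(item1), metal(item1), red(item1).
Round 2: R5 [green(item1) :- active(item1), hot(item1).]; R7 [blue(item1) :- metal(item1).]. Adds green(item1), blue(item1).
Round 3: R3 [flagged(item1) :- green(item1), red(item1).]; R9 [penguin(item1) :- blue(item1), hot(item1).]. Adds flagged(item1), penguin(item1).
Round 4: R8 [ready(item1) :- penguin(item1), red(item1).]; R11 [closed(item1) :- flagged(item1), blue(item1).]. Adds ready(item1), closed(item1).
Closure: {active(item1), approved(item1), bird(item1), blue(item1), closed(item1), cold(item1), flagged(item1), green(item1), hot(item1), mammal(item1), metal(item1), open(item1), penguin(item1), ready(item1), red(item1), stale(item1), swims(item1)} — 17 facts.

17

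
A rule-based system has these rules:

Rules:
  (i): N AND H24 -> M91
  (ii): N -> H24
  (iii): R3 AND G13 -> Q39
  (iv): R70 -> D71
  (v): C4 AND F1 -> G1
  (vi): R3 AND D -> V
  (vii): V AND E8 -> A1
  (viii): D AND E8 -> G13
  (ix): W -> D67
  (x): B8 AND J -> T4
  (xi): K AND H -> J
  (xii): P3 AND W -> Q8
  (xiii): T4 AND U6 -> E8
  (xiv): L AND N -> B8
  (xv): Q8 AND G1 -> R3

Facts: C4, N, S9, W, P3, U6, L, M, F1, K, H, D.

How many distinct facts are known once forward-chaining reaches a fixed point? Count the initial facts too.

Round 1 — (ii), (v), (ix), (xi), (xii), (xiv), derive H24, G1, D67, J, Q8, B8.
Round 2 — (i), (x), (xv), derive M91, T4, R3.
Round 3 — (vi), (xiii), derive V, E8.
Round 4 — (vii), (viii), derive A1, G13.
Round 5 — (iii), derive Q39.
Closure: {A1, B8, C4, D, D67, E8, F1, G1, G13, H, H24, J, K, L, M, M91, N, P3, Q39, Q8, R3, S9, T4, U6, V, W} — 26 facts.

26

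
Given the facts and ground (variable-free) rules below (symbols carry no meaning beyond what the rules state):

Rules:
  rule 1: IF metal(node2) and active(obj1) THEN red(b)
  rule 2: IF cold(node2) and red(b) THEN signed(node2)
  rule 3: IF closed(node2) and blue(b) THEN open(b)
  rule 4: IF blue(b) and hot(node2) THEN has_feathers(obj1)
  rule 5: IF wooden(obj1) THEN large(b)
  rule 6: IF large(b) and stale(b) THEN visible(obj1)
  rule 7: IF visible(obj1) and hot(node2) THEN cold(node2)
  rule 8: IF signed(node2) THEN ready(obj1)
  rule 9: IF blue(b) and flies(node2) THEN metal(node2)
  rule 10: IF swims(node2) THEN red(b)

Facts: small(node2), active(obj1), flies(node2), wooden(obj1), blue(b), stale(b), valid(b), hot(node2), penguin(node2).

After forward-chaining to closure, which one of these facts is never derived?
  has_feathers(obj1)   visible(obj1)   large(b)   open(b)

Round 1: rule 4 [IF blue(b) and hot(node2) THEN has_feathers(obj1)]; rule 5 [IF wooden(obj1) THEN large(b)]; rule 9 [IF blue(b) and flies(node2) THEN metal(node2)]. New: has_feathers(obj1), large(b), metal(node2).
Round 2: rule 1 [IF metal(node2) and active(obj1) THEN red(b)]; rule 6 [IF large(b) and stale(b) THEN visible(obj1)]. New: red(b), visible(obj1).
Round 3: rule 7 [IF visible(obj1) and hot(node2) THEN cold(node2)]. New: cold(node2).
Round 4: rule 2 [IF cold(node2) and red(b) THEN signed(node2)]. New: signed(node2).
Round 5: rule 8 [IF signed(node2) THEN ready(obj1)]. New: ready(obj1).
Derived: visible(obj1) (round 2), has_feathers(obj1) (round 1), large(b) (round 1). open(b) never appears in any round.

open(b)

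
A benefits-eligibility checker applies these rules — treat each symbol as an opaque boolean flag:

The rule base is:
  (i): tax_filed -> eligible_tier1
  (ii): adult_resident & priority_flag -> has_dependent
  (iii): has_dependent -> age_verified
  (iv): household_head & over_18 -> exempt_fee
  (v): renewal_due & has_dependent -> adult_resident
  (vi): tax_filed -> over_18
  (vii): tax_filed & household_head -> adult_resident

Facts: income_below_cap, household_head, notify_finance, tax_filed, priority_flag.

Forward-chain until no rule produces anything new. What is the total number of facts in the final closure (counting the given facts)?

11

Round 1: (i) [tax_filed -> eligible_tier1]; (vi) [tax_filed -> over_18]; (vii) [tax_filed & household_head -> adult_resident]. Adds eligible_tier1, over_18, adult_resident.
Round 2: (ii) [adult_resident & priority_flag -> has_dependent]; (iv) [household_head & over_18 -> exempt_fee]. Adds has_dependent, exempt_fee.
Round 3: (iii) [has_dependent -> age_verified]. Adds age_verified.
Closure: {adult_resident, age_verified, eligible_tier1, exempt_fee, has_dependent, household_head, income_below_cap, notify_finance, over_18, priority_flag, tax_filed} — 11 facts.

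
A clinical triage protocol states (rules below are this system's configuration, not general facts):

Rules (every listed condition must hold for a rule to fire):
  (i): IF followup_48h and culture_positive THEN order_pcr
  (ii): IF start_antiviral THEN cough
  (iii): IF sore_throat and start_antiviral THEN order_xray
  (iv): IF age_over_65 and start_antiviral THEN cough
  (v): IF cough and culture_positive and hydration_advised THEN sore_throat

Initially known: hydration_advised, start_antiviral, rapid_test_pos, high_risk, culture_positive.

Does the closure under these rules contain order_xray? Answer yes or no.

yes

Round 1: (ii) [IF start_antiviral THEN cough]. Adds cough.
Round 2: (v) [IF cough and culture_positive and hydration_advised THEN sore_throat]. Adds sore_throat.
Round 3: (iii) [IF sore_throat and start_antiviral THEN order_xray]. Adds order_xray.
order_xray appears in round 3, so it is derivable.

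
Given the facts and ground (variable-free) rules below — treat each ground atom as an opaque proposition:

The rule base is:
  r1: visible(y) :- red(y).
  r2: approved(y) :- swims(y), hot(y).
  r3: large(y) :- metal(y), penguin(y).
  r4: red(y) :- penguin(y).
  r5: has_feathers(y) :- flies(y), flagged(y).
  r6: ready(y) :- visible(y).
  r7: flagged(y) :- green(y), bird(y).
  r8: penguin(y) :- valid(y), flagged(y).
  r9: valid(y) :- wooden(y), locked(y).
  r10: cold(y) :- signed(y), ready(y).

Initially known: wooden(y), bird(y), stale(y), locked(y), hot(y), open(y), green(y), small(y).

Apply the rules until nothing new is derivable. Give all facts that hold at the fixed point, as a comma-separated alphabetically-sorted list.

[1] r7 [flagged(y) :- green(y), bird(y).]; r9 [valid(y) :- wooden(y), locked(y).]. ⇒ new: flagged(y), valid(y).
[2] r8 [penguin(y) :- valid(y), flagged(y).]. ⇒ new: penguin(y).
[3] r4 [red(y) :- penguin(y).]. ⇒ new: red(y).
[4] r1 [visible(y) :- red(y).]. ⇒ new: visible(y).
[5] r6 [ready(y) :- visible(y).]. ⇒ new: ready(y).

bird(y), flagged(y), green(y), hot(y), locked(y), open(y), penguin(y), ready(y), red(y), small(y), stale(y), valid(y), visible(y), wooden(y)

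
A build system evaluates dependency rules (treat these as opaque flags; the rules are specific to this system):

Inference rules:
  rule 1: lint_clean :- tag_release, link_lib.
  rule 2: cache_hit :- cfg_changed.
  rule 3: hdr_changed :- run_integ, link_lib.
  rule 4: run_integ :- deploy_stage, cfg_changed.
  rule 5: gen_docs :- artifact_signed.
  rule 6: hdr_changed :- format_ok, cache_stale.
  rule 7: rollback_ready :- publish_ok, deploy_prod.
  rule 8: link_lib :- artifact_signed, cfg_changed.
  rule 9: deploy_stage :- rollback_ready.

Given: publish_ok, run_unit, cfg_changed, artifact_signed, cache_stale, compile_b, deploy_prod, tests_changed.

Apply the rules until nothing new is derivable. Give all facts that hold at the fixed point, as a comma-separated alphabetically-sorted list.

Round 1: rule 2 [cache_hit :- cfg_changed.]; rule 5 [gen_docs :- artifact_signed.]; rule 7 [rollback_ready :- publish_ok, deploy_prod.]; rule 8 [link_lib :- artifact_signed, cfg_changed.]. New: cache_hit, gen_docs, rollback_ready, link_lib.
Round 2: rule 9 [deploy_stage :- rollback_ready.]. New: deploy_stage.
Round 3: rule 4 [run_integ :- deploy_stage, cfg_changed.]. New: run_integ.
Round 4: rule 3 [hdr_changed :- run_integ, link_lib.]. New: hdr_changed.

artifact_signed, cache_hit, cache_stale, cfg_changed, compile_b, deploy_prod, deploy_stage, gen_docs, hdr_changed, link_lib, publish_ok, rollback_ready, run_integ, run_unit, tests_changed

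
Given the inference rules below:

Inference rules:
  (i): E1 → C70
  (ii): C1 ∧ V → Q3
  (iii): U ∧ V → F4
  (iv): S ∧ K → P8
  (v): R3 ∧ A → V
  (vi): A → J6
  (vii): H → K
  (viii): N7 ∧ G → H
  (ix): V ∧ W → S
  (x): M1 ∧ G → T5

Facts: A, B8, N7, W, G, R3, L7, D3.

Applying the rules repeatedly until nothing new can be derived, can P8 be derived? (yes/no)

yes

Round 1 — (v), (vi), (viii), derive V, J6, H.
Round 2 — (vii), (ix), derive K, S.
Round 3 — (iv), derive P8.
P8 appears in round 3, so it is derivable.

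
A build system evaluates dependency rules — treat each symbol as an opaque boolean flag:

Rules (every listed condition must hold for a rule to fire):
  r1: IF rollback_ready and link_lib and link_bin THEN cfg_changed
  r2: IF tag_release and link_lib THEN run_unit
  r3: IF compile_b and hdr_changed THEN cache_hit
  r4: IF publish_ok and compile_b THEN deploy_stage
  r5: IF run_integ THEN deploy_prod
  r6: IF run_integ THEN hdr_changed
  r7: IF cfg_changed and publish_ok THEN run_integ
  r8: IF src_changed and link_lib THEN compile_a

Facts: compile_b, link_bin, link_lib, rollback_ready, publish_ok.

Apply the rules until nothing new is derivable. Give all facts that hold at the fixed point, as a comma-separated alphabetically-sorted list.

cache_hit, cfg_changed, compile_b, deploy_prod, deploy_stage, hdr_changed, link_bin, link_lib, publish_ok, rollback_ready, run_integ

Round 1: r1 [IF rollback_ready and link_lib and link_bin THEN cfg_changed]; r4 [IF publish_ok and compile_b THEN deploy_stage]. Adds cfg_changed, deploy_stage.
Round 2: r7 [IF cfg_changed and publish_ok THEN run_integ]. Adds run_integ.
Round 3: r5 [IF run_integ THEN deploy_prod]; r6 [IF run_integ THEN hdr_changed]. Adds deploy_prod, hdr_changed.
Round 4: r3 [IF compile_b and hdr_changed THEN cache_hit]. Adds cache_hit.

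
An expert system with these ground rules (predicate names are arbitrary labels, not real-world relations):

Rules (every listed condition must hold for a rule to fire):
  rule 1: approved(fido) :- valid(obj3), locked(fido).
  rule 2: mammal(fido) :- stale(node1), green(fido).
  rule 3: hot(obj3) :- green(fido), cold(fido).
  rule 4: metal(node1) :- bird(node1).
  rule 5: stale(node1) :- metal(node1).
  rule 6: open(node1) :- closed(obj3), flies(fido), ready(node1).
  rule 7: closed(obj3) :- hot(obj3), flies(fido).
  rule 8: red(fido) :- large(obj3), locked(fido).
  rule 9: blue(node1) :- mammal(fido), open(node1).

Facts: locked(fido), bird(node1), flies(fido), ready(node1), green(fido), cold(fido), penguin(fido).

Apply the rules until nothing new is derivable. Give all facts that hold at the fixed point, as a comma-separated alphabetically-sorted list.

bird(node1), blue(node1), closed(obj3), cold(fido), flies(fido), green(fido), hot(obj3), locked(fido), mammal(fido), metal(node1), open(node1), penguin(fido), ready(node1), stale(node1)

Round 1 — rule 3, rule 4, derive hot(obj3), metal(node1).
Round 2 — rule 5, rule 7, derive stale(node1), closed(obj3).
Round 3 — rule 2, rule 6, derive mammal(fido), open(node1).
Round 4 — rule 9, derive blue(node1).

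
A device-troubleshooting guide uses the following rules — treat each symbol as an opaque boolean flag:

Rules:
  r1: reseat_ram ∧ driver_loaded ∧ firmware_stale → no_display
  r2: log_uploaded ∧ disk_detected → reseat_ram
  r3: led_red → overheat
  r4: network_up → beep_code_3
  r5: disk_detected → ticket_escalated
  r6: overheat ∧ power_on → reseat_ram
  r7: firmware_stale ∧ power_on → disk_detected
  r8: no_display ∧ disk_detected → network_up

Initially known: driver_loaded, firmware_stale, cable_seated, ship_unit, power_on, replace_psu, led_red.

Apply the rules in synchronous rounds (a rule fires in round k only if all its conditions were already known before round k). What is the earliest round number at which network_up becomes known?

Round 1 fires r3, r7, giving overheat, disk_detected.
Round 2 fires r5, r6, giving ticket_escalated, reseat_ram.
Round 3 fires r1, giving no_display.
Round 4 fires r8, giving network_up.
network_up first appears in round 4.

4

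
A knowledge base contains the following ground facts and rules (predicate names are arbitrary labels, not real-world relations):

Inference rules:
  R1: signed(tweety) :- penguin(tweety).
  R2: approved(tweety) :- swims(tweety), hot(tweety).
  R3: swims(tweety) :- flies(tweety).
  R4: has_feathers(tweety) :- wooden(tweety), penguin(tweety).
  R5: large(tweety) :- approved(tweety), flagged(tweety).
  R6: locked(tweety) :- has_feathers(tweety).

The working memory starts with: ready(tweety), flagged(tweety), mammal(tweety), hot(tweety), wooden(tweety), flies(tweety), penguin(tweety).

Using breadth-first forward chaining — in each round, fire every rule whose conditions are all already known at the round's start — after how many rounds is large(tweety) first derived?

3

[1] R1 [signed(tweety) :- penguin(tweety).]; R3 [swims(tweety) :- flies(tweety).]; R4 [has_feathers(tweety) :- wooden(tweety), penguin(tweety).]. ⇒ new: signed(tweety), swims(tweety), has_feathers(tweety).
[2] R2 [approved(tweety) :- swims(tweety), hot(tweety).]; R6 [locked(tweety) :- has_feathers(tweety).]. ⇒ new: approved(tweety), locked(tweety).
[3] R5 [large(tweety) :- approved(tweety), flagged(tweety).]. ⇒ new: large(tweety).
large(tweety) first appears in round 3.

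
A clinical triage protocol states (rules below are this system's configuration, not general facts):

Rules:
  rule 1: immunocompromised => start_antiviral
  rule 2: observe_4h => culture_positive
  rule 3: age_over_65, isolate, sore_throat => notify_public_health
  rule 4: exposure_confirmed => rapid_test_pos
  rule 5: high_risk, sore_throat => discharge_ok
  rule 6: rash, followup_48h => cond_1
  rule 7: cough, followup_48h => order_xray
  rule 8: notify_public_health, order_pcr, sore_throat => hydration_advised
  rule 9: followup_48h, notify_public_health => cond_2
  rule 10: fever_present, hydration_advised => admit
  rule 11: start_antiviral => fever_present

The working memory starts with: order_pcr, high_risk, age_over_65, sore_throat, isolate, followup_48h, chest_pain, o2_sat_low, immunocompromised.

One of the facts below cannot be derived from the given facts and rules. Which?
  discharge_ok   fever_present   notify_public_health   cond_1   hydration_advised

Round 1: rule 1 [immunocompromised => start_antiviral]; rule 3 [age_over_65, isolate, sore_throat => notify_public_health]; rule 5 [high_risk, sore_throat => discharge_ok]. New: start_antiviral, notify_public_health, discharge_ok.
Round 2: rule 8 [notify_public_health, order_pcr, sore_throat => hydration_advised]; rule 9 [followup_48h, notify_public_health => cond_2]; rule 11 [start_antiviral => fever_present]. New: hydration_advised, cond_2, fever_present.
Round 3: rule 10 [fever_present, hydration_advised => admit]. New: admit.
Derived: fever_present (round 2), discharge_ok (round 1), notify_public_health (round 1), hydration_advised (round 2). cond_1 never appears in any round.

cond_1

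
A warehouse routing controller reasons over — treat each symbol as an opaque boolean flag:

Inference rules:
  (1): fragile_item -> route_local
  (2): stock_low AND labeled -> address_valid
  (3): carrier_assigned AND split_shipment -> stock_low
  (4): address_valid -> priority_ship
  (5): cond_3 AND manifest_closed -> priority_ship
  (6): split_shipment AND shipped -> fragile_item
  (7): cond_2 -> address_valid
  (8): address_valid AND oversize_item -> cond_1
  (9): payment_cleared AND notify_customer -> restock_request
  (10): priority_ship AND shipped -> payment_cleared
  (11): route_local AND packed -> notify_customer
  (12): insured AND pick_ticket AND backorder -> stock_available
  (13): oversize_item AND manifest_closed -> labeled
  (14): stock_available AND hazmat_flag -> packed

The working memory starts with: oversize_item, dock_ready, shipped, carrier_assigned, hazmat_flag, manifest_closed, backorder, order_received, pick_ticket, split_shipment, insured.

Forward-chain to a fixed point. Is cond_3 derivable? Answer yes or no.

[1] (3) [carrier_assigned AND split_shipment -> stock_low]; (6) [split_shipment AND shipped -> fragile_item]; (12) [insured AND pick_ticket AND backorder -> stock_available]; (13) [oversize_item AND manifest_closed -> labeled]. ⇒ new: stock_low, fragile_item, stock_available, labeled.
[2] (1) [fragile_item -> route_local]; (2) [stock_low AND labeled -> address_valid]; (14) [stock_available AND hazmat_flag -> packed]. ⇒ new: route_local, address_valid, packed.
[3] (4) [address_valid -> priority_ship]; (8) [address_valid AND oversize_item -> cond_1]; (11) [route_local AND packed -> notify_customer]. ⇒ new: priority_ship, cond_1, notify_customer.
[4] (10) [priority_ship AND shipped -> payment_cleared]. ⇒ new: payment_cleared.
[5] (9) [payment_cleared AND notify_customer -> restock_request]. ⇒ new: restock_request.
Fixed point reached. No rule has cond_3 as a consequent, and it is not given.

no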